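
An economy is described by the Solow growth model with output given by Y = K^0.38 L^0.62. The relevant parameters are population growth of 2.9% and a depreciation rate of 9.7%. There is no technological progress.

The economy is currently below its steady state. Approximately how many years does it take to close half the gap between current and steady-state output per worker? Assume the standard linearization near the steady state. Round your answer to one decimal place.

Near the steady state the convergence rate is λ = (1 − α)(n + δ).
λ = (1 − 0.38) × 0.126 = 0.62 × 0.126 = 0.07812
Half-life = ln 2 / λ = 0.6931 / 0.07812 ≈ 8.87 years

about 8.9 years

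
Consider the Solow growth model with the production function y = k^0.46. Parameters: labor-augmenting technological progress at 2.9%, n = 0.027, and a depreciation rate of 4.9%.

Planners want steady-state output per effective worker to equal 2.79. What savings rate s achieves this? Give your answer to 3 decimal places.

Steady state requires s·f(k) = (n + g + δ)·k, i.e. s·k^α = (n + g + δ)·k.
Since y* = [s/(n + g + δ)]^(α/(1−α)), we have s/(n + g + δ) = (y*)^((1−α)/α) = 2.79^1.1739 = 3.3350.
Therefore s = 3.3350 × (n + g + δ) = 3.3350 × 0.105 = 0.3502.

s ≈ 0.350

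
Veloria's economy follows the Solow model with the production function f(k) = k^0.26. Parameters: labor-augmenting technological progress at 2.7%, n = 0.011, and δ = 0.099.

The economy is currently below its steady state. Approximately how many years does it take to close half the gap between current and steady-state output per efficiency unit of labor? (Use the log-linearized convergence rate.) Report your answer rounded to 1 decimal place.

Near the steady state the convergence rate is λ = (1 − α)(n + g + δ).
λ = (1 − 0.26) × 0.137 = 0.74 × 0.137 = 0.10138
Half-life = ln 2 / λ = 0.6931 / 0.10138 ≈ 6.84 years

about 6.8 years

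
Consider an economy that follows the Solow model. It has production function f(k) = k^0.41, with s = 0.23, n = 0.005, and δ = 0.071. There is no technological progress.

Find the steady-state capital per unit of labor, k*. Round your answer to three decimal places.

k* = 6.533

At the steady state, Δk = 0, so s·k^α = (n + δ)·k.
Dividing both sides by k: k^(1−α) = s / (n + δ).
k^0.59 = 0.23 / (0.005 + 0.071) = 0.23 / 0.076 = 3.0263
k* = 3.0263^(1/0.59) ≈ 6.5329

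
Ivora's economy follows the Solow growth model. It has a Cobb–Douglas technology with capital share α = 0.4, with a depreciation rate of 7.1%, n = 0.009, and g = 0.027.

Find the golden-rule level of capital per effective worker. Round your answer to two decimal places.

The golden rule sets f'(k) = n + g + δ, i.e. α·k^(α−1) = n + g + δ.
So k^(1−α) = α / (n + g + δ) = 0.4 / 0.107 = 3.7383.
k_gold = 3.7383^(1/0.6) ≈ 9.0044

k_gold ≈ 9.00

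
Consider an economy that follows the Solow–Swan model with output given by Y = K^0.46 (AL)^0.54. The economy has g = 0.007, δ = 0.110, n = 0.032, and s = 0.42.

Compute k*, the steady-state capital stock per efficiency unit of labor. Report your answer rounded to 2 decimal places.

k* ≈ 6.81

Steady state requires s·f(k) = (n + g + δ)·k, i.e. s·k^α = (n + g + δ)·k.
Dividing both sides by k: k^(1−α) = s / (n + g + δ).
k^0.54 = 0.42 / (0.032 + 0.007 + 0.110) = 0.42 / 0.149 = 2.8188
k* = 2.8188^(1/0.54) ≈ 6.8148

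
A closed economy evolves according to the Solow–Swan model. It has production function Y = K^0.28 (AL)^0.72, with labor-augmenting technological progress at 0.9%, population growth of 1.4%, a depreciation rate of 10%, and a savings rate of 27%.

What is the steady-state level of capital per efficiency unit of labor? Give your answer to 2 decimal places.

At the steady state, Δk = 0, so s·k^α = (n + g + δ)·k.
Rearranging, k^(1−α) = s / (n + g + δ).
k^0.72 = 0.27 / (0.014 + 0.009 + 0.100) = 0.27 / 0.123 = 2.1951
k* = 2.1951^(1/0.72) ≈ 2.9802

k* = 2.98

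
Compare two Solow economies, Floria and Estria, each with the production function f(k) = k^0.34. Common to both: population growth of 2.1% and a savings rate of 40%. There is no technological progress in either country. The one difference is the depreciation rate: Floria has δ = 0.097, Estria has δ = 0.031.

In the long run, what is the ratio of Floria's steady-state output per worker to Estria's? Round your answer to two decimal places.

Steady-state y* = [s/(n + δ)]^(α/(1−α)), so the ratio is [ (s_F/(n + δ)_F) / (s_E/(n + δ)_E) ]^0.5152.
s_F/(n + δ)_F = 0.40/0.118 = 3.3898; s_E/(n + δ)_E = 0.40/0.052 = 7.6923.
Ratio = (3.3898/7.6923)^0.5152 = 0.4407^0.5152 ≈ 0.6556

y*_F / y*_E ≈ 0.66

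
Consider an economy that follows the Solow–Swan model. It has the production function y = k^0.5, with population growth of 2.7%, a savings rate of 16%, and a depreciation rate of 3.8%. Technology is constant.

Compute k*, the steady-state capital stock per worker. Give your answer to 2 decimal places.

In steady state, investment equals break-even investment: s·k^α = (n + δ)·k.
Dividing both sides by k: k^(1−α) = s / (n + δ).
k^0.5 = 0.16 / (0.027 + 0.038) = 0.16 / 0.065 = 2.4615
k* = 2.4615^(1/0.5) ≈ 6.0590

k* = 6.06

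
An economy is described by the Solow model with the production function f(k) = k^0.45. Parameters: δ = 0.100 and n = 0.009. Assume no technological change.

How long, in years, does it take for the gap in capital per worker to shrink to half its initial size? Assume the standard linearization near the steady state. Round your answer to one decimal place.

Near the steady state the convergence rate is λ = (1 − α)(n + δ).
λ = (1 − 0.45) × 0.109 = 0.55 × 0.109 = 0.05995
Half-life = ln 2 / λ = 0.6931 / 0.05995 ≈ 11.56 years

half-life ≈ 11.6 years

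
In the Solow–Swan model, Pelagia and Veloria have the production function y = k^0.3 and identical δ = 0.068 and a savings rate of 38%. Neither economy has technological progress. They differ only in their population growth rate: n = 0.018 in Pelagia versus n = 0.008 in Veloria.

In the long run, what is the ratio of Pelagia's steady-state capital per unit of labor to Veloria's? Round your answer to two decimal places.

ratio ≈ 0.84

Steady-state k* = [s/(n + δ)]^(1/(1−α)), so the ratio is [ (s_P/(n + δ)_P) / (s_V/(n + δ)_V) ]^1.4286.
s_P/(n + δ)_P = 0.38/0.086 = 4.4186; s_V/(n + δ)_V = 0.38/0.076 = 5.0000.
Ratio = (4.4186/5.0000)^1.4286 = 0.8837^1.4286 ≈ 0.8381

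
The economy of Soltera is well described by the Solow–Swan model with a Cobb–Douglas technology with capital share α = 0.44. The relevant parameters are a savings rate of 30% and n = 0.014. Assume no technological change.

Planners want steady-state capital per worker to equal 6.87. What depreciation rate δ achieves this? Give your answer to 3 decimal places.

In steady state, investment equals break-even investment: s·k^α = (n + δ)·k.
So s / (n + δ) = (k*)^(1−α) = 6.87^0.56 = 2.9424.
Therefore n + δ = s / 2.9424 = 0.30 / 2.9424 = 0.1020, so δ = 0.1020 − 0.014 = 0.0880.

δ ≈ 0.088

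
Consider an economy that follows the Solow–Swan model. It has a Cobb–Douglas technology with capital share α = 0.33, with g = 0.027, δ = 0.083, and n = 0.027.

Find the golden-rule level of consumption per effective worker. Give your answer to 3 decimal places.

c_gold ≈ 1.033

At the golden rule, f'(k) = n + g + δ, so α·k^(α−1) = n + g + δ and k_gold = (α/(n + g + δ))^(1/(1−α)).
k_gold = (0.33/0.137)^(1/0.67) = 2.4088^1.4925 ≈ 3.7140
c_gold = f(k_gold) − (n + g + δ)·k_gold = 1.5419 − 0.137×3.7140 ≈ 1.0331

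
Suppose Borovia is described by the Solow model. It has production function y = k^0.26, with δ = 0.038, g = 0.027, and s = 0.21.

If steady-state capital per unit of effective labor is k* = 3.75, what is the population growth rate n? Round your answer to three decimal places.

n ≈ 0.014

At the steady state, Δk = 0, so s·k^α = (n + g + δ)·k.
So s / (n + g + δ) = (k*)^(1−α) = 3.75^0.74 = 2.6594.
Therefore n + g + δ = s / 2.6594 = 0.21 / 2.6594 = 0.0790, so n = 0.0790 − 0.065 = 0.0140.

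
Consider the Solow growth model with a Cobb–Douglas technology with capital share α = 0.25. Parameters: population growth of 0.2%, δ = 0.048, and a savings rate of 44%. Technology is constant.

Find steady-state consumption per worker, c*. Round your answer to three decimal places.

In steady state, investment equals break-even investment: s·k^α = (n + δ)·k.
Dividing both sides by k: k^(1−α) = s / (n + δ).
k^0.75 = 0.44 / (0.002 + 0.048) = 0.44 / 0.050 = 8.8000
k* = 8.8000^(1/0.75) ≈ 18.1681
y* = (k*)^α = 18.1681^0.25 ≈ 2.0646
c* = (1 − s)·y* = (1 − 0.44) × 2.0646 ≈ 1.1562

c* ≈ 1.156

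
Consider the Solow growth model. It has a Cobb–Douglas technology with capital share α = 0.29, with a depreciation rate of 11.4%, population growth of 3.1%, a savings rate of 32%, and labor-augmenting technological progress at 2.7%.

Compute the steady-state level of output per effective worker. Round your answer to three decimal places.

In steady state, investment equals break-even investment: s·k^α = (n + g + δ)·k.
Dividing both sides by k: k^(1−α) = s / (n + g + δ).
k^0.71 = 0.32 / (0.031 + 0.027 + 0.114) = 0.32 / 0.172 = 1.8605
k* = 1.8605^(1/0.71) ≈ 2.3975
y* = (k*)^α = 2.3975^0.29 ≈ 1.2886

y* ≈ 1.289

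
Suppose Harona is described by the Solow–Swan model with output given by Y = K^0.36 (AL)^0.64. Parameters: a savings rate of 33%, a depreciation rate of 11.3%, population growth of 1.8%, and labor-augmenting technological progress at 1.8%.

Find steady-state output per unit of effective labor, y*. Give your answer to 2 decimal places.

y* = 1.56

Steady state requires s·f(k) = (n + g + δ)·k, i.e. s·k^α = (n + g + δ)·k.
Rearranging, k^(1−α) = s / (n + g + δ).
k^0.64 = 0.33 / (0.018 + 0.018 + 0.113) = 0.33 / 0.149 = 2.2148
k* = 2.2148^(1/0.64) ≈ 3.4641
y* = (k*)^α = 3.4641^0.36 ≈ 1.5641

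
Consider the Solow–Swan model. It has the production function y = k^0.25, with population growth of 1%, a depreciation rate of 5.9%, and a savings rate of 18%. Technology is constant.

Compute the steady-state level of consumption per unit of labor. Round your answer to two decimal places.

c* = 1.13

At the steady state, Δk = 0, so s·k^α = (n + δ)·k.
Rearranging, k^(1−α) = s / (n + δ).
k^0.75 = 0.18 / (0.010 + 0.059) = 0.18 / 0.069 = 2.6087
k* = 2.6087^(1/0.75) ≈ 3.5911
y* = (k*)^α = 3.5911^0.25 ≈ 1.3766
c* = (1 − s)·y* = (1 − 0.18) × 1.3766 ≈ 1.1288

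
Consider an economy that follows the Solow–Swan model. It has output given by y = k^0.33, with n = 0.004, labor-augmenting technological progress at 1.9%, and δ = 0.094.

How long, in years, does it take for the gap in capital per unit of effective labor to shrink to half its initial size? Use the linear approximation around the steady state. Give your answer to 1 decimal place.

half-life ≈ 8.8 years

Near the steady state the convergence rate is λ = (1 − α)(n + g + δ).
λ = (1 − 0.33) × 0.117 = 0.67 × 0.117 = 0.07839
Half-life = ln 2 / λ = 0.6931 / 0.07839 ≈ 8.84 years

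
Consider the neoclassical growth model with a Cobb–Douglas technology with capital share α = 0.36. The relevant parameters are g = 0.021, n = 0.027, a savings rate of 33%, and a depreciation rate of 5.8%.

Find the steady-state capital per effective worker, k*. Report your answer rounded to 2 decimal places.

k* ≈ 5.90

In steady state, investment equals break-even investment: s·k^α = (n + g + δ)·k.
Dividing both sides by k: k^(1−α) = s / (n + g + δ).
k^0.64 = 0.33 / (0.027 + 0.021 + 0.058) = 0.33 / 0.106 = 3.1132
k* = 3.1132^(1/0.64) ≈ 5.8971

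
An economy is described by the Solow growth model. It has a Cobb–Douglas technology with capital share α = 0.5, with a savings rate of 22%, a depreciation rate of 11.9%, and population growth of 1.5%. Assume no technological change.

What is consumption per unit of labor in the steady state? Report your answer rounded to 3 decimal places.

c* ≈ 1.281

At the steady state, Δk = 0, so s·k^α = (n + δ)·k.
Dividing both sides by k: k^(1−α) = s / (n + δ).
k^0.5 = 0.22 / (0.015 + 0.119) = 0.22 / 0.134 = 1.6418
k* = 1.6418^(1/0.5) ≈ 2.6955
y* = (k*)^α = 2.6955^0.5 ≈ 1.6418
c* = (1 − s)·y* = (1 − 0.22) × 1.6418 ≈ 1.2806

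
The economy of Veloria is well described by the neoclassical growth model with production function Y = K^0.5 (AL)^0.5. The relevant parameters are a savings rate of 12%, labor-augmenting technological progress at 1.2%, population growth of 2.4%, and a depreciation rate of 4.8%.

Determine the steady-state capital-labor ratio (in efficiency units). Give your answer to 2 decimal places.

In steady state, investment equals break-even investment: s·k^α = (n + g + δ)·k.
Rearranging, k^(1−α) = s / (n + g + δ).
k^0.5 = 0.12 / (0.024 + 0.012 + 0.048) = 0.12 / 0.084 = 1.4286
k* = 1.4286^(1/0.5) ≈ 2.0409

k* = 2.04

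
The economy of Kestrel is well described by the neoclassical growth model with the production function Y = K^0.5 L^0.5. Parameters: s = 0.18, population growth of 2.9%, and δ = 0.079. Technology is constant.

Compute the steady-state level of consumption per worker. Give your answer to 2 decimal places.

c* = 1.37

In steady state, investment equals break-even investment: s·k^α = (n + δ)·k.
Dividing both sides by k: k^(1−α) = s / (n + δ).
k^0.5 = 0.18 / (0.029 + 0.079) = 0.18 / 0.108 = 1.6667
k* = 1.6667^(1/0.5) ≈ 2.7779
y* = (k*)^α = 2.7779^0.5 ≈ 1.6667
c* = (1 − s)·y* = (1 − 0.18) × 1.6667 ≈ 1.3667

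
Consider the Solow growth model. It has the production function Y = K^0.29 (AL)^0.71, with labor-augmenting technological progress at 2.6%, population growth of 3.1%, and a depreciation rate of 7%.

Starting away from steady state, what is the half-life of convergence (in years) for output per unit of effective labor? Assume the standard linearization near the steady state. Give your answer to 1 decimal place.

t_½ ≈ 7.7 years

Near the steady state the convergence rate is λ = (1 − α)(n + g + δ).
λ = (1 − 0.29) × 0.127 = 0.71 × 0.127 = 0.09017
Half-life = ln 2 / λ = 0.6931 / 0.09017 ≈ 7.69 years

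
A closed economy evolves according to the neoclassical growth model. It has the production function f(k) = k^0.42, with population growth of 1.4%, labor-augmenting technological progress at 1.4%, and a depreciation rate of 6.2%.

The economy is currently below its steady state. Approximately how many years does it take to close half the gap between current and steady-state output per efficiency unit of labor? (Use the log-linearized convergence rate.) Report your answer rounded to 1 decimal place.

t_½ ≈ 13.3 years

Near the steady state the convergence rate is λ = (1 − α)(n + g + δ).
λ = (1 − 0.42) × 0.090 = 0.58 × 0.090 = 0.0522
Half-life = ln 2 / λ = 0.6931 / 0.0522 ≈ 13.28 years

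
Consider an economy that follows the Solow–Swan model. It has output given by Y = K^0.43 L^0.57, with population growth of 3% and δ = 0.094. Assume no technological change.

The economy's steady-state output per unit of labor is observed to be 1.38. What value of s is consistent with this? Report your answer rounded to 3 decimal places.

Steady state requires s·f(k) = (n + δ)·k, i.e. s·k^α = (n + δ)·k.
Since y* = [s/(n + δ)]^(α/(1−α)), we have s/(n + δ) = (y*)^((1−α)/α) = 1.38^1.3256 = 1.5326.
Therefore s = 1.5326 × (n + δ) = 1.5326 × 0.124 = 0.1900.

s ≈ 0.190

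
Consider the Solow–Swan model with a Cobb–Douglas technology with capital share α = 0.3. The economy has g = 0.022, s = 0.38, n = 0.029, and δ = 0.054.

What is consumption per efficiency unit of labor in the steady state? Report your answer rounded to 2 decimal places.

c* ≈ 1.08

At the steady state, Δk = 0, so s·k^α = (n + g + δ)·k.
Dividing both sides by k: k^(1−α) = s / (n + g + δ).
k^0.7 = 0.38 / (0.029 + 0.022 + 0.054) = 0.38 / 0.105 = 3.6190
k* = 3.6190^(1/0.7) ≈ 6.2803
y* = (k*)^α = 6.2803^0.3 ≈ 1.7354
c* = (1 − s)·y* = (1 − 0.38) × 1.7354 ≈ 1.0759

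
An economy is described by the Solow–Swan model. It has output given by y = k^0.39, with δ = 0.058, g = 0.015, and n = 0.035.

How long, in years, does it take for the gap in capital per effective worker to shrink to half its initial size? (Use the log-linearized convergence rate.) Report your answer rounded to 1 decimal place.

Near the steady state the convergence rate is λ = (1 − α)(n + g + δ).
λ = (1 − 0.39) × 0.108 = 0.61 × 0.108 = 0.06588
Half-life = ln 2 / λ = 0.6931 / 0.06588 ≈ 10.52 years

about 10.5 years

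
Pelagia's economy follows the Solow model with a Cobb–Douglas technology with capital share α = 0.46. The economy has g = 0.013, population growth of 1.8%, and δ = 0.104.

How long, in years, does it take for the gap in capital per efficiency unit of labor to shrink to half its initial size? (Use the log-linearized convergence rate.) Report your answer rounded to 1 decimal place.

t_½ ≈ 9.5 years

Near the steady state the convergence rate is λ = (1 − α)(n + g + δ).
λ = (1 − 0.46) × 0.135 = 0.54 × 0.135 = 0.0729
Half-life = ln 2 / λ = 0.6931 / 0.0729 ≈ 9.51 years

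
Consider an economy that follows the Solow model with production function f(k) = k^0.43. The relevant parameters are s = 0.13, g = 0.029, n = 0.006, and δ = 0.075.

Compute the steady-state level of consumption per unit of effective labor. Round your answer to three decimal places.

In steady state, investment equals break-even investment: s·k^α = (n + g + δ)·k.
Rearranging, k^(1−α) = s / (n + g + δ).
k^0.57 = 0.13 / (0.006 + 0.029 + 0.075) = 0.13 / 0.110 = 1.1818
k* = 1.1818^(1/0.57) ≈ 1.3405
y* = (k*)^α = 1.3405^0.43 ≈ 1.1343
c* = (1 − s)·y* = (1 − 0.13) × 1.1343 ≈ 0.9868

c* ≈ 0.987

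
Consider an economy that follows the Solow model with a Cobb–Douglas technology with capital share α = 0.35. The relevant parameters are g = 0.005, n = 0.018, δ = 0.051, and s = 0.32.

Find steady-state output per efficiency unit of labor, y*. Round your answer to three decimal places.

y* ≈ 2.200

Steady state requires s·f(k) = (n + g + δ)·k, i.e. s·k^α = (n + g + δ)·k.
Rearranging, k^(1−α) = s / (n + g + δ).
k^0.65 = 0.32 / (0.018 + 0.005 + 0.051) = 0.32 / 0.074 = 4.3243
k* = 4.3243^(1/0.65) ≈ 9.5133
y* = (k*)^α = 9.5133^0.35 ≈ 2.2000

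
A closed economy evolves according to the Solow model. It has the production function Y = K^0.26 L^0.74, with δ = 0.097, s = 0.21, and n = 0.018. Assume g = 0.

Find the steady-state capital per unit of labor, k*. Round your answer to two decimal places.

In steady state, investment equals break-even investment: s·k^α = (n + δ)·k.
Dividing both sides by k: k^(1−α) = s / (n + δ).
k^0.74 = 0.21 / (0.018 + 0.097) = 0.21 / 0.115 = 1.8261
k* = 1.8261^(1/0.74) ≈ 2.2564

k* = 2.26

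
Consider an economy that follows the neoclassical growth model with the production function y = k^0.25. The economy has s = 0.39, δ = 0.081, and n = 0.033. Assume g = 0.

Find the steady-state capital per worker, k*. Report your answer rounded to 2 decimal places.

k* = 5.15

In steady state, investment equals break-even investment: s·k^α = (n + δ)·k.
Rearranging, k^(1−α) = s / (n + δ).
k^0.75 = 0.39 / (0.033 + 0.081) = 0.39 / 0.114 = 3.4211
k* = 3.4211^(1/0.75) ≈ 5.1549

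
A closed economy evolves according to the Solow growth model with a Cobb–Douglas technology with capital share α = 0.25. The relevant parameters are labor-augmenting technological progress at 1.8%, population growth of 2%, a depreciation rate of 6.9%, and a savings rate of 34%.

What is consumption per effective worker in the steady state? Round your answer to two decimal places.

c* ≈ 0.97

Steady state requires s·f(k) = (n + g + δ)·k, i.e. s·k^α = (n + g + δ)·k.
Rearranging, k^(1−α) = s / (n + g + δ).
k^0.75 = 0.34 / (0.020 + 0.018 + 0.069) = 0.34 / 0.107 = 3.1776
k* = 3.1776^(1/0.75) ≈ 4.6716
y* = (k*)^α = 4.6716^0.25 ≈ 1.4702
c* = (1 − s)·y* = (1 − 0.34) × 1.4702 ≈ 0.9703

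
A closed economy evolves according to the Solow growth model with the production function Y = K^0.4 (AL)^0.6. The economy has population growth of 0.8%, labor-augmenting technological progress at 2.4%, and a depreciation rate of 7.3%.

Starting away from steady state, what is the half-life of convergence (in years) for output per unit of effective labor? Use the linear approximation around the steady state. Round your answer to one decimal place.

half-life ≈ 11.0 years

Near the steady state the convergence rate is λ = (1 − α)(n + g + δ).
λ = (1 − 0.4) × 0.105 = 0.6 × 0.105 = 0.0630
Half-life = ln 2 / λ = 0.6931 / 0.0630 ≈ 11.00 years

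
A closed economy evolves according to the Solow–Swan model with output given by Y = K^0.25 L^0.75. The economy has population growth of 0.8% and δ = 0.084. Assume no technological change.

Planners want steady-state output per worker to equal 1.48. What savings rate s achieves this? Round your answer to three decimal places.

In steady state, investment equals break-even investment: s·k^α = (n + δ)·k.
Since y* = [s/(n + δ)]^(α/(1−α)), we have s/(n + δ) = (y*)^((1−α)/α) = 1.48^3 = 3.2418.
Therefore s = 3.2418 × (n + δ) = 3.2418 × 0.092 = 0.2982.

s ≈ 0.298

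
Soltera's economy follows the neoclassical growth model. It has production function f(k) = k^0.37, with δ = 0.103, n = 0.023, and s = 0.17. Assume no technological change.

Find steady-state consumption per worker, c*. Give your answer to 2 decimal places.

Steady state requires s·f(k) = (n + δ)·k, i.e. s·k^α = (n + δ)·k.
Rearranging, k^(1−α) = s / (n + δ).
k^0.63 = 0.17 / (0.023 + 0.103) = 0.17 / 0.126 = 1.3492
k* = 1.3492^(1/0.63) ≈ 1.6087
y* = (k*)^α = 1.6087^0.37 ≈ 1.1923
c* = (1 − s)·y* = (1 − 0.17) × 1.1923 ≈ 0.9896

c* = 0.99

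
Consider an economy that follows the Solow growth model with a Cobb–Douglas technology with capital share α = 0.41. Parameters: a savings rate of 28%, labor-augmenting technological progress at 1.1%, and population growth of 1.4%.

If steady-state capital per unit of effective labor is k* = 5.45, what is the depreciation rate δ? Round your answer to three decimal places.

δ ≈ 0.078

At the steady state, Δk = 0, so s·k^α = (n + g + δ)·k.
So s / (n + g + δ) = (k*)^(1−α) = 5.45^0.59 = 2.7194.
Therefore n + g + δ = s / 2.7194 = 0.28 / 2.7194 = 0.1030, so δ = 0.1030 − 0.025 = 0.0780.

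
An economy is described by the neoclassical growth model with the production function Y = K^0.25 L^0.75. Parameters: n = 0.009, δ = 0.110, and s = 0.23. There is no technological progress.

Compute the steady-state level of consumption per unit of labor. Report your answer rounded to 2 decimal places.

In steady state, investment equals break-even investment: s·k^α = (n + δ)·k.
Dividing both sides by k: k^(1−α) = s / (n + δ).
k^0.75 = 0.23 / (0.009 + 0.110) = 0.23 / 0.119 = 1.9328
k* = 1.9328^(1/0.75) ≈ 2.4076
y* = (k*)^α = 2.4076^0.25 ≈ 1.2457
c* = (1 − s)·y* = (1 − 0.23) × 1.2457 ≈ 0.9592

c* = 0.96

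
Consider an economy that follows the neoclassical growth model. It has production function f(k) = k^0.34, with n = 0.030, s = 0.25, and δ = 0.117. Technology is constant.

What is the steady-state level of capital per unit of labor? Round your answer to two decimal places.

Steady state requires s·f(k) = (n + δ)·k, i.e. s·k^α = (n + δ)·k.
Rearranging, k^(1−α) = s / (n + δ).
k^0.66 = 0.25 / (0.030 + 0.117) = 0.25 / 0.147 = 1.7007
k* = 1.7007^(1/0.66) ≈ 2.2358

k* ≈ 2.24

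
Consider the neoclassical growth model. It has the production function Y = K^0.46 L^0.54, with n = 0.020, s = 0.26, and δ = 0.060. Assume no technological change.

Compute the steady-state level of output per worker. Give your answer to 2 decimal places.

y* = 2.73

At the steady state, Δk = 0, so s·k^α = (n + δ)·k.
Dividing both sides by k: k^(1−α) = s / (n + δ).
k^0.54 = 0.26 / (0.020 + 0.060) = 0.26 / 0.080 = 3.2500
k* = 3.2500^(1/0.54) ≈ 8.8702
y* = (k*)^α = 8.8702^0.46 ≈ 2.7293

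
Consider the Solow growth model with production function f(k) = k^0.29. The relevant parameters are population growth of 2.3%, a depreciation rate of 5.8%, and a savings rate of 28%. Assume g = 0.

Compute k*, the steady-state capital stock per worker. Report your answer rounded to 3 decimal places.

k* = 5.737

In steady state, investment equals break-even investment: s·k^α = (n + δ)·k.
Rearranging, k^(1−α) = s / (n + δ).
k^0.71 = 0.28 / (0.023 + 0.058) = 0.28 / 0.081 = 3.4568
k* = 3.4568^(1/0.71) ≈ 5.7371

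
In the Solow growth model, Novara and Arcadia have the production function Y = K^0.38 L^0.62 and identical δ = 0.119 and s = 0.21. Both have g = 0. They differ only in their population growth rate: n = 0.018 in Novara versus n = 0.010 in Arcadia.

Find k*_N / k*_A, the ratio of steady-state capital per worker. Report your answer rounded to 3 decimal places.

Steady-state k* = [s/(n + δ)]^(1/(1−α)), so the ratio is [ (s_N/(n + δ)_N) / (s_A/(n + δ)_A) ]^1.6129.
s_N/(n + δ)_N = 0.21/0.137 = 1.5328; s_A/(n + δ)_A = 0.21/0.129 = 1.6279.
Ratio = (1.5328/1.6279)^1.6129 = 0.9416^1.6129 ≈ 0.9075

k*_N / k*_A ≈ 0.908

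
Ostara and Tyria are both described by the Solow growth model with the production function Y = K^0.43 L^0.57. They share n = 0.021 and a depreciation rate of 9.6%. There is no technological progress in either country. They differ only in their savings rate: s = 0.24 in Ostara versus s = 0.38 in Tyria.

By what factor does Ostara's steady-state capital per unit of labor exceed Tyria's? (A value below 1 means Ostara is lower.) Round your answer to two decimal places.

Steady-state k* = [s/(n + δ)]^(1/(1−α)), so the ratio is [ (s_O/(n + δ)_O) / (s_T/(n + δ)_T) ]^1.7544.
s_O/(n + δ)_O = 0.24/0.117 = 2.0513; s_T/(n + δ)_T = 0.38/0.117 = 3.2479.
Ratio = (2.0513/3.2479)^1.7544 = 0.6316^1.7544 ≈ 0.4466

ratio ≈ 0.45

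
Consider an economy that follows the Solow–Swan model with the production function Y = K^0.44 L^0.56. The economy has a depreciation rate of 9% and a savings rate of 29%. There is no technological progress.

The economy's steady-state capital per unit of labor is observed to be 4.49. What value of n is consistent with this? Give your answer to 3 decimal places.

At the steady state, Δk = 0, so s·k^α = (n + δ)·k.
So s / (n + δ) = (k*)^(1−α) = 4.49^0.56 = 2.3188.
Therefore n + δ = s / 2.3188 = 0.29 / 2.3188 = 0.1251, so n = 0.1251 − 0.090 = 0.0351.

n ≈ 0.035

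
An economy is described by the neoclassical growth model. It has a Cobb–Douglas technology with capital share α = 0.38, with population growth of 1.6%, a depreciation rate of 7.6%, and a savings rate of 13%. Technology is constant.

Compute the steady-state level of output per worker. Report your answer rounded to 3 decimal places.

In steady state, investment equals break-even investment: s·k^α = (n + δ)·k.
Dividing both sides by k: k^(1−α) = s / (n + δ).
k^0.62 = 0.13 / (0.016 + 0.076) = 0.13 / 0.092 = 1.4130
k* = 1.4130^(1/0.62) ≈ 1.7465
y* = (k*)^α = 1.7465^0.38 ≈ 1.2360

y* ≈ 1.236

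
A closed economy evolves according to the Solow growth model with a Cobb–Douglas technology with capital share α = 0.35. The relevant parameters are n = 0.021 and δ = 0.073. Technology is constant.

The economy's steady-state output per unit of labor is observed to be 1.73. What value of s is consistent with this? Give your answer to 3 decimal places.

s ≈ 0.260

Steady state requires s·f(k) = (n + δ)·k, i.e. s·k^α = (n + δ)·k.
Since y* = [s/(n + δ)]^(α/(1−α)), we have s/(n + δ) = (y*)^((1−α)/α) = 1.73^1.8571 = 2.7674.
Therefore s = 2.7674 × (n + δ) = 2.7674 × 0.094 = 0.2601.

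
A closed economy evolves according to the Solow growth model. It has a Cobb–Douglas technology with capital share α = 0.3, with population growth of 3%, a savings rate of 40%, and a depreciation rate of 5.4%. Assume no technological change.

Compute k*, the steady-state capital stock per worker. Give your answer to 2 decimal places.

k* = 9.30

Steady state requires s·f(k) = (n + δ)·k, i.e. s·k^α = (n + δ)·k.
Dividing both sides by k: k^(1−α) = s / (n + δ).
k^0.7 = 0.40 / (0.030 + 0.054) = 0.40 / 0.084 = 4.7619
k* = 4.7619^(1/0.7) ≈ 9.2952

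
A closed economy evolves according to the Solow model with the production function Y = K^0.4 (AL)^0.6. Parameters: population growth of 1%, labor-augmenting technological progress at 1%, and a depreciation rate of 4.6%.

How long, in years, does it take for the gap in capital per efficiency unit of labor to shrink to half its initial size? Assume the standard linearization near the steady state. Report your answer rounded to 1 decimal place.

Near the steady state the convergence rate is λ = (1 − α)(n + g + δ).
λ = (1 − 0.4) × 0.066 = 0.6 × 0.066 = 0.0396
Half-life = ln 2 / λ = 0.6931 / 0.0396 ≈ 17.50 years

about 17.5 years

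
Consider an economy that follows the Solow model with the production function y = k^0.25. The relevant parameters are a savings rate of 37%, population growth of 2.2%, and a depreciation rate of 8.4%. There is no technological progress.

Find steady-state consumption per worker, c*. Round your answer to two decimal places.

Steady state requires s·f(k) = (n + δ)·k, i.e. s·k^α = (n + δ)·k.
Rearranging, k^(1−α) = s / (n + δ).
k^0.75 = 0.37 / (0.022 + 0.084) = 0.37 / 0.106 = 3.4906
k* = 3.4906^(1/0.75) ≈ 5.2950
y* = (k*)^α = 5.2950^0.25 ≈ 1.5169
c* = (1 − s)·y* = (1 − 0.37) × 1.5169 ≈ 0.9556

c* ≈ 0.96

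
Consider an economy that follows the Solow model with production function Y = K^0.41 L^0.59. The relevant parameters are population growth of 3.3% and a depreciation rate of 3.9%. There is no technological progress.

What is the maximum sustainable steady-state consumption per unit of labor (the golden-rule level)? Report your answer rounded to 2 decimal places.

At the golden rule, f'(k) = n + δ, so α·k^(α−1) = n + δ and k_gold = (α/(n + δ))^(1/(1−α)).
k_gold = (0.41/0.072)^(1/0.59) = 5.6944^1.6949 ≈ 19.0726
c_gold = f(k_gold) − (n + δ)·k_gold = 3.3494 − 0.072×19.0726 ≈ 1.9762

c_gold ≈ 1.98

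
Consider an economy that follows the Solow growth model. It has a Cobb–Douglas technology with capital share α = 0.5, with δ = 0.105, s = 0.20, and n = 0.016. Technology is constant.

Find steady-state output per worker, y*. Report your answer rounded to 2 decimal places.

y* = 1.65

Steady state requires s·f(k) = (n + δ)·k, i.e. s·k^α = (n + δ)·k.
Rearranging, k^(1−α) = s / (n + δ).
k^0.5 = 0.20 / (0.016 + 0.105) = 0.20 / 0.121 = 1.6529
k* = 1.6529^(1/0.5) ≈ 2.7321
y* = (k*)^α = 2.7321^0.5 ≈ 1.6529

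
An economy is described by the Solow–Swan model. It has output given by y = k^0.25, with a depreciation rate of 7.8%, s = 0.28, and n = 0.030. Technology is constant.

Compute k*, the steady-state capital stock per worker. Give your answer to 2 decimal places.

k* = 3.56

At the steady state, Δk = 0, so s·k^α = (n + δ)·k.
Dividing both sides by k: k^(1−α) = s / (n + δ).
k^0.75 = 0.28 / (0.030 + 0.078) = 0.28 / 0.108 = 2.5926
k* = 2.5926^(1/0.75) ≈ 3.5616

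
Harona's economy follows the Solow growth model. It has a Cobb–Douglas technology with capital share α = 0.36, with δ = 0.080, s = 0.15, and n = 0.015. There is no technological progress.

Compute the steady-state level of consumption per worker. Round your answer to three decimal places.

c* ≈ 1.099

Steady state requires s·f(k) = (n + δ)·k, i.e. s·k^α = (n + δ)·k.
Dividing both sides by k: k^(1−α) = s / (n + δ).
k^0.64 = 0.15 / (0.015 + 0.080) = 0.15 / 0.095 = 1.5789
k* = 1.5789^(1/0.64) ≈ 2.0414
y* = (k*)^α = 2.0414^0.36 ≈ 1.2929
c* = (1 − s)·y* = (1 − 0.15) × 1.2929 ≈ 1.0990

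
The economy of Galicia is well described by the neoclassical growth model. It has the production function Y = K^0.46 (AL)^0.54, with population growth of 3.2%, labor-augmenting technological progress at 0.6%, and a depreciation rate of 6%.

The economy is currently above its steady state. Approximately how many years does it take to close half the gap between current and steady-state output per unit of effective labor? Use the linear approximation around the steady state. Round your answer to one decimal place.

half-life ≈ 13.1 years

Near the steady state the convergence rate is λ = (1 − α)(n + g + δ).
λ = (1 − 0.46) × 0.098 = 0.54 × 0.098 = 0.05292
Half-life = ln 2 / λ = 0.6931 / 0.05292 ≈ 13.10 years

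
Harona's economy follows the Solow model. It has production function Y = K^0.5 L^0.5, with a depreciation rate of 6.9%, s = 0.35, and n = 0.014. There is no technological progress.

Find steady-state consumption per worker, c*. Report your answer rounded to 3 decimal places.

c* ≈ 2.741

Steady state requires s·f(k) = (n + δ)·k, i.e. s·k^α = (n + δ)·k.
Rearranging, k^(1−α) = s / (n + δ).
k^0.5 = 0.35 / (0.014 + 0.069) = 0.35 / 0.083 = 4.2169
k* = 4.2169^(1/0.5) ≈ 17.7822
y* = (k*)^α = 17.7822^0.5 ≈ 4.2169
c* = (1 − s)·y* = (1 − 0.35) × 4.2169 ≈ 2.7410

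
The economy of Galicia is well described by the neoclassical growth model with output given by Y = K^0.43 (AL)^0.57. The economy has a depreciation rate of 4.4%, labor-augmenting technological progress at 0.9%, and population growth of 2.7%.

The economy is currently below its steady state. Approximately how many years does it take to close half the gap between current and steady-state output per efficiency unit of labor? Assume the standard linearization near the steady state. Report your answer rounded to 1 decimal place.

half-life ≈ 15.2 years

Near the steady state the convergence rate is λ = (1 − α)(n + g + δ).
λ = (1 − 0.43) × 0.080 = 0.57 × 0.080 = 0.0456
Half-life = ln 2 / λ = 0.6931 / 0.0456 ≈ 15.20 years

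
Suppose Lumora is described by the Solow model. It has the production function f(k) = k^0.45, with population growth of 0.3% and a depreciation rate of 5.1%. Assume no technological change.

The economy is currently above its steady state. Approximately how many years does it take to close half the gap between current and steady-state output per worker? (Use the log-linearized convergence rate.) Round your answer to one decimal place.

half-life ≈ 23.3 years

Near the steady state the convergence rate is λ = (1 − α)(n + δ).
λ = (1 − 0.45) × 0.054 = 0.55 × 0.054 = 0.0297
Half-life = ln 2 / λ = 0.6931 / 0.0297 ≈ 23.34 years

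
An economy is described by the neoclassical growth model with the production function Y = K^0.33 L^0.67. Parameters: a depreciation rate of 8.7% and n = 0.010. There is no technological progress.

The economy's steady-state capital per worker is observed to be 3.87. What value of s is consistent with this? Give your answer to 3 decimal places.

In steady state, investment equals break-even investment: s·k^α = (n + δ)·k.
So s / (n + δ) = (k*)^(1−α) = 3.87^0.67 = 2.4761.
Therefore s = 2.4761 × (n + δ) = 2.4761 × 0.097 = 0.2402.

s ≈ 0.240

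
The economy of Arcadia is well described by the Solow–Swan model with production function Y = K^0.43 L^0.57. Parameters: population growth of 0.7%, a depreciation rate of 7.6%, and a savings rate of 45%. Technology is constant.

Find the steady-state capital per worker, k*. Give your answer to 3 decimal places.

At the steady state, Δk = 0, so s·k^α = (n + δ)·k.
Rearranging, k^(1−α) = s / (n + δ).
k^0.57 = 0.45 / (0.007 + 0.076) = 0.45 / 0.083 = 5.4217
k* = 5.4217^(1/0.57) ≈ 19.4069

k* ≈ 19.407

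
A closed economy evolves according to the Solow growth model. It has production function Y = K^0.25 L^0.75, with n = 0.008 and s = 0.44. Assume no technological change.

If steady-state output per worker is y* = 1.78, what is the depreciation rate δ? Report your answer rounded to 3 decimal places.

δ ≈ 0.070

In steady state, investment equals break-even investment: s·k^α = (n + δ)·k.
Since y* = [s/(n + δ)]^(α/(1−α)), we have s/(n + δ) = (y*)^((1−α)/α) = 1.78^3 = 5.6398.
Therefore n + δ = s / 5.6398 = 0.44 / 5.6398 = 0.0780, so δ = 0.0780 − 0.008 = 0.0700.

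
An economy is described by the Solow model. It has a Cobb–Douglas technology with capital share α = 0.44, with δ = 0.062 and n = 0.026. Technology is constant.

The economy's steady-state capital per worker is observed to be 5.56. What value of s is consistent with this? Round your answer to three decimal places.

Steady state requires s·f(k) = (n + δ)·k, i.e. s·k^α = (n + δ)·k.
So s / (n + δ) = (k*)^(1−α) = 5.56^0.56 = 2.6136.
Therefore s = 2.6136 × (n + δ) = 2.6136 × 0.088 = 0.2300.

s ≈ 0.230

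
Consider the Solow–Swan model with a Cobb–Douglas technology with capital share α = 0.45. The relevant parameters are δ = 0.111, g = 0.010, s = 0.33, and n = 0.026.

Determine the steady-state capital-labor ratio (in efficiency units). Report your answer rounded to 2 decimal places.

k* = 4.35

At the steady state, Δk = 0, so s·k^α = (n + g + δ)·k.
Dividing both sides by k: k^(1−α) = s / (n + g + δ).
k^0.55 = 0.33 / (0.026 + 0.010 + 0.111) = 0.33 / 0.147 = 2.2449
k* = 2.2449^(1/0.55) ≈ 4.3505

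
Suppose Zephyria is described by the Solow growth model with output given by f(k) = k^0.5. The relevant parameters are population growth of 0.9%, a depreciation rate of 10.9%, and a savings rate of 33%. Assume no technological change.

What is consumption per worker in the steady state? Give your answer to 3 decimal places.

c* ≈ 1.874

In steady state, investment equals break-even investment: s·k^α = (n + δ)·k.
Rearranging, k^(1−α) = s / (n + δ).
k^0.5 = 0.33 / (0.009 + 0.109) = 0.33 / 0.118 = 2.7966
k* = 2.7966^(1/0.5) ≈ 7.8210
y* = (k*)^α = 7.8210^0.5 ≈ 2.7966
c* = (1 − s)·y* = (1 − 0.33) × 2.7966 ≈ 1.8737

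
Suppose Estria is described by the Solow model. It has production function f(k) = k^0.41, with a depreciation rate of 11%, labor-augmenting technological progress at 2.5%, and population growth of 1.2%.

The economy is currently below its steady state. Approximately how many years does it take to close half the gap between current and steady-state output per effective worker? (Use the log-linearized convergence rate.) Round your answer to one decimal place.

t_½ ≈ 8.0 years

Near the steady state the convergence rate is λ = (1 − α)(n + g + δ).
λ = (1 − 0.41) × 0.147 = 0.59 × 0.147 = 0.08673
Half-life = ln 2 / λ = 0.6931 / 0.08673 ≈ 7.99 years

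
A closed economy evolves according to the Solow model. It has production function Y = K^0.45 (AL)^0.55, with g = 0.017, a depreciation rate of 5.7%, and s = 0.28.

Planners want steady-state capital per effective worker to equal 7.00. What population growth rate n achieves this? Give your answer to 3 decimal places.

n ≈ 0.022

At the steady state, Δk = 0, so s·k^α = (n + g + δ)·k.
So s / (n + g + δ) = (k*)^(1−α) = 7.00^0.55 = 2.9161.
Therefore n + g + δ = s / 2.9161 = 0.28 / 2.9161 = 0.0960, so n = 0.0960 − 0.074 = 0.0220.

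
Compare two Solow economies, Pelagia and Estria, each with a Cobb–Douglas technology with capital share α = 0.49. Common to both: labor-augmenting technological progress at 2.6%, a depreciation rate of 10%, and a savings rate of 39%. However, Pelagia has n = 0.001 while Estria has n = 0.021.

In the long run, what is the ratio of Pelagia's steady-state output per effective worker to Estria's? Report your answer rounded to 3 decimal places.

Steady-state y* = [s/(n + g + δ)]^(α/(1−α)), so the ratio is [ (s_P/(n + g + δ)_P) / (s_E/(n + g + δ)_E) ]^0.9608.
s_P/(n + g + δ)_P = 0.39/0.127 = 3.0709; s_E/(n + g + δ)_E = 0.39/0.147 = 2.6531.
Ratio = (3.0709/2.6531)^0.9608 = 1.1575^0.9608 ≈ 1.1509

ratio ≈ 1.151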